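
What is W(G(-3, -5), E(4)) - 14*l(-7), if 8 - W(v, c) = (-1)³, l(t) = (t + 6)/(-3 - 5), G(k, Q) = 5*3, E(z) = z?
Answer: 29/4 ≈ 7.2500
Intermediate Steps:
G(k, Q) = 15
l(t) = -¾ - t/8 (l(t) = (6 + t)/(-8) = (6 + t)*(-⅛) = -¾ - t/8)
W(v, c) = 9 (W(v, c) = 8 - 1*(-1)³ = 8 - 1*(-1) = 8 + 1 = 9)
W(G(-3, -5), E(4)) - 14*l(-7) = 9 - 14*(-¾ - ⅛*(-7)) = 9 - 14*(-¾ + 7/8) = 9 - 14*⅛ = 9 - 7/4 = 29/4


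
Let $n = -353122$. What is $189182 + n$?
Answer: $-163940$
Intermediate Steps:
$189182 + n = 189182 - 353122 = -163940$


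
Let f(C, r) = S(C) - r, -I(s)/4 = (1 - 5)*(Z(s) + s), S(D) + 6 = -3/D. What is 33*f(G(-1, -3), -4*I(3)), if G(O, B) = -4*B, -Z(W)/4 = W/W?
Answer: -9273/4 ≈ -2318.3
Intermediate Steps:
Z(W) = -4 (Z(W) = -4*W/W = -4*1 = -4)
S(D) = -6 - 3/D
I(s) = -64 + 16*s (I(s) = -4*(1 - 5)*(-4 + s) = -(-16)*(-4 + s) = -4*(16 - 4*s) = -64 + 16*s)
f(C, r) = -6 - r - 3/C (f(C, r) = (-6 - 3/C) - r = -6 - r - 3/C)
33*f(G(-1, -3), -4*I(3)) = 33*(-6 - (-4)*(-64 + 16*3) - 3/((-4*(-3)))) = 33*(-6 - (-4)*(-64 + 48) - 3/12) = 33*(-6 - (-4)*(-16) - 3*1/12) = 33*(-6 - 1*64 - ¼) = 33*(-6 - 64 - ¼) = 33*(-281/4) = -9273/4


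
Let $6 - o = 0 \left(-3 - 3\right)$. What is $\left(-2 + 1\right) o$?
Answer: $-6$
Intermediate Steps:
$o = 6$ ($o = 6 - 0 \left(-3 - 3\right) = 6 - 0 \left(-6\right) = 6 - 0 = 6 + 0 = 6$)
$\left(-2 + 1\right) o = \left(-2 + 1\right) 6 = \left(-1\right) 6 = -6$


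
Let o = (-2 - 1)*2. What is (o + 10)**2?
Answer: 16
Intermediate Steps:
o = -6 (o = -3*2 = -6)
(o + 10)**2 = (-6 + 10)**2 = 4**2 = 16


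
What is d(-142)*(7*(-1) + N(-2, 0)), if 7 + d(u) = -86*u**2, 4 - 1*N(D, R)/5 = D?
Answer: -39884553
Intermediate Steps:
N(D, R) = 20 - 5*D
d(u) = -7 - 86*u**2
d(-142)*(7*(-1) + N(-2, 0)) = (-7 - 86*(-142)**2)*(7*(-1) + (20 - 5*(-2))) = (-7 - 86*20164)*(-7 + (20 + 10)) = (-7 - 1734104)*(-7 + 30) = -1734111*23 = -39884553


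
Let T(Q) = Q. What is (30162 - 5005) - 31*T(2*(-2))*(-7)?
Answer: 24289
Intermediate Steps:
(30162 - 5005) - 31*T(2*(-2))*(-7) = (30162 - 5005) - 62*(-2)*(-7) = 25157 - 31*(-4)*(-7) = 25157 + 124*(-7) = 25157 - 868 = 24289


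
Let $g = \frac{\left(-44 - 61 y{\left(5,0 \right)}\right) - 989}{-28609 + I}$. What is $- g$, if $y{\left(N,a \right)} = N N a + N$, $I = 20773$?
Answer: $- \frac{223}{1306} \approx -0.17075$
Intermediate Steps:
$y{\left(N,a \right)} = N + a N^{2}$ ($y{\left(N,a \right)} = N^{2} a + N = a N^{2} + N = N + a N^{2}$)
$g = \frac{223}{1306}$ ($g = \frac{\left(-44 - 61 \cdot 5 \left(1 + 5 \cdot 0\right)\right) - 989}{-28609 + 20773} = \frac{\left(-44 - 61 \cdot 5 \left(1 + 0\right)\right) - 989}{-7836} = \left(\left(-44 - 61 \cdot 5 \cdot 1\right) - 989\right) \left(- \frac{1}{7836}\right) = \left(\left(-44 - 305\right) - 989\right) \left(- \frac{1}{7836}\right) = \left(-349 - 989\right) \left(- \frac{1}{7836}\right) = \left(-1338\right) \left(- \frac{1}{7836}\right) = \frac{223}{1306} \approx 0.17075$)
$- g = \left(-1\right) \frac{223}{1306} = - \frac{223}{1306}$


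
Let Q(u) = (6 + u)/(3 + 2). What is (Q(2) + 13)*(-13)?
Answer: -949/5 ≈ -189.80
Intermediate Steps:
Q(u) = 6/5 + u/5 (Q(u) = (6 + u)/5 = (6 + u)*(⅕) = 6/5 + u/5)
(Q(2) + 13)*(-13) = ((6/5 + (⅕)*2) + 13)*(-13) = ((6/5 + ⅖) + 13)*(-13) = (8/5 + 13)*(-13) = (73/5)*(-13) = -949/5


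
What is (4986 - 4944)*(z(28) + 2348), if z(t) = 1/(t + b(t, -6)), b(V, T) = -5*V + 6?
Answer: 5226627/53 ≈ 98616.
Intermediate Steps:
b(V, T) = 6 - 5*V
z(t) = 1/(6 - 4*t) (z(t) = 1/(t + (6 - 5*t)) = 1/(6 - 4*t))
(4986 - 4944)*(z(28) + 2348) = (4986 - 4944)*(-1/(-6 + 4*28) + 2348) = 42*(-1/(-6 + 112) + 2348) = 42*(-1/106 + 2348) = 42*(248887/106) = 5226627/53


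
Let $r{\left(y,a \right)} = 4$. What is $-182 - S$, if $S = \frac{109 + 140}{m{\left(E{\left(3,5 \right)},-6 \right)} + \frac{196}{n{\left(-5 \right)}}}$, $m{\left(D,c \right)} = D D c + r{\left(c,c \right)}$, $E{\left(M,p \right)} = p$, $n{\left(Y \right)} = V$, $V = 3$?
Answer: $- \frac{43297}{242} \approx -178.91$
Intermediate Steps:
$n{\left(Y \right)} = 3$
$m{\left(D,c \right)} = 4 + c D^{2}$ ($m{\left(D,c \right)} = D D c + 4 = D^{2} c + 4 = c D^{2} + 4 = 4 + c D^{2}$)
$S = - \frac{747}{242}$ ($S = \frac{109 + 140}{\left(4 - 6 \cdot 5^{2}\right) + \frac{196}{3}} = \frac{249}{\left(4 - 150\right) + 196 \cdot \frac{1}{3}} = \frac{249}{\left(4 - 150\right) + \frac{196}{3}} = \frac{249}{-146 + \frac{196}{3}} = \frac{249}{- \frac{242}{3}} = 249 \left(- \frac{3}{242}\right) = - \frac{747}{242} \approx -3.0868$)
$-182 - S = -182 - - \frac{747}{242} = -182 + \frac{747}{242} = - \frac{43297}{242}$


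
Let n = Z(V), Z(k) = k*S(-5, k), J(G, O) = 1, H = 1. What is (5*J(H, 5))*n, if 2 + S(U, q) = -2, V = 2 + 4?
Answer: -120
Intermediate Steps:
V = 6
S(U, q) = -4 (S(U, q) = -2 - 2 = -4)
Z(k) = -4*k (Z(k) = k*(-4) = -4*k)
n = -24 (n = -4*6 = -24)
(5*J(H, 5))*n = (5*1)*(-24) = 5*(-24) = -120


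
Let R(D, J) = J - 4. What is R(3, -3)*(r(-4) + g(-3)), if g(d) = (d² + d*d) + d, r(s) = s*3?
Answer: -21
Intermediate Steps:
r(s) = 3*s
g(d) = d + 2*d² (g(d) = (d² + d²) + d = 2*d² + d = d + 2*d²)
R(D, J) = -4 + J
R(3, -3)*(r(-4) + g(-3)) = (-4 - 3)*(3*(-4) - 3*(1 + 2*(-3))) = -7*(-12 - 3*(1 - 6)) = -7*(-12 - 3*(-5)) = -7*(-12 + 15) = -7*3 = -21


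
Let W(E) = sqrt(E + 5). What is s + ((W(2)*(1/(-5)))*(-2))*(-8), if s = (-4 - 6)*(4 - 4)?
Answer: -16*sqrt(7)/5 ≈ -8.4664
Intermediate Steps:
W(E) = sqrt(5 + E)
s = 0 (s = -10*0 = 0)
s + ((W(2)*(1/(-5)))*(-2))*(-8) = 0 + ((sqrt(5 + 2)*(1/(-5)))*(-2))*(-8) = 0 + ((sqrt(7)*(1*(-1/5)))*(-2))*(-8) = 0 + ((sqrt(7)*(-1/5))*(-2))*(-8) = 0 + (-sqrt(7)/5*(-2))*(-8) = 0 + (2*sqrt(7)/5)*(-8) = 0 - 16*sqrt(7)/5 = -16*sqrt(7)/5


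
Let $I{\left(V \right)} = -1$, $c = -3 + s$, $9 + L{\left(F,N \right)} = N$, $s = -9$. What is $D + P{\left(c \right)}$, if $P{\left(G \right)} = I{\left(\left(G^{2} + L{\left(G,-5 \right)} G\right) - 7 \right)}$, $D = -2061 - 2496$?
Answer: $-4558$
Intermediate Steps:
$L{\left(F,N \right)} = -9 + N$
$D = -4557$ ($D = -2061 - 2496 = -4557$)
$c = -12$ ($c = -3 - 9 = -12$)
$P{\left(G \right)} = -1$
$D + P{\left(c \right)} = -4557 - 1 = -4558$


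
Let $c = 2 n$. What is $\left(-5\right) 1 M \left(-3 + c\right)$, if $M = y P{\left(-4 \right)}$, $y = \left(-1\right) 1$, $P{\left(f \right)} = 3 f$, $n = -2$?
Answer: $420$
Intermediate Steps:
$c = -4$ ($c = 2 \left(-2\right) = -4$)
$y = -1$
$M = 12$ ($M = - 3 \left(-4\right) = \left(-1\right) \left(-12\right) = 12$)
$\left(-5\right) 1 M \left(-3 + c\right) = \left(-5\right) 1 \cdot 12 \left(-3 - 4\right) = \left(-5\right) 12 \left(-7\right) = \left(-60\right) \left(-7\right) = 420$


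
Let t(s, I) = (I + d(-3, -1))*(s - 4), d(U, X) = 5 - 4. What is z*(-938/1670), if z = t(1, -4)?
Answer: -4221/835 ≈ -5.0551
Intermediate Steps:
d(U, X) = 1
t(s, I) = (1 + I)*(-4 + s) (t(s, I) = (I + 1)*(s - 4) = (1 + I)*(-4 + s))
z = 9 (z = -4 + 1 - 4*(-4) - 4*1 = -4 + 1 + 16 - 4 = 9)
z*(-938/1670) = 9*(-938/1670) = 9*(-938*1/1670) = 9*(-469/835) = -4221/835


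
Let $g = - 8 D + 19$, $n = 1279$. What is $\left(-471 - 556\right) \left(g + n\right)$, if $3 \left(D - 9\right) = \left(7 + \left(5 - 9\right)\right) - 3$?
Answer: $-1259102$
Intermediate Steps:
$D = 9$ ($D = 9 + \frac{\left(7 + \left(5 - 9\right)\right) - 3}{3} = 9 + \frac{\left(7 - 4\right) - 3}{3} = 9 + \frac{3 - 3}{3} = 9 + \frac{1}{3} \cdot 0 = 9 + 0 = 9$)
$g = -53$ ($g = \left(-8\right) 9 + 19 = -72 + 19 = -53$)
$\left(-471 - 556\right) \left(g + n\right) = \left(-471 - 556\right) \left(-53 + 1279\right) = \left(-1027\right) 1226 = -1259102$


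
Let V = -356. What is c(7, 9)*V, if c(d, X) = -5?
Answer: 1780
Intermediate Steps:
c(7, 9)*V = -5*(-356) = 1780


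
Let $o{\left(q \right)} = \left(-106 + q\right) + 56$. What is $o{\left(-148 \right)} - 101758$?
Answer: $-101956$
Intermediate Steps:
$o{\left(q \right)} = -50 + q$
$o{\left(-148 \right)} - 101758 = \left(-50 - 148\right) - 101758 = -198 - 101758 = -101956$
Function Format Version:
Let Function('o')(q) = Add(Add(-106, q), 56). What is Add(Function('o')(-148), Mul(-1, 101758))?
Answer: -101956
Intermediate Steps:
Function('o')(q) = Add(-50, q)
Add(Function('o')(-148), Mul(-1, 101758)) = Add(Add(-50, -148), Mul(-1, 101758)) = Add(-198, -101758) = -101956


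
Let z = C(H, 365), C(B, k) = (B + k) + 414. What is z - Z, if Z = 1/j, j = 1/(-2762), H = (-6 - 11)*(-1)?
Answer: 3558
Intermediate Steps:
H = 17 (H = -17*(-1) = 17)
C(B, k) = 414 + B + k
z = 796 (z = 414 + 17 + 365 = 796)
j = -1/2762 ≈ -0.00036206
Z = -2762 (Z = 1/(-1/2762) = -2762)
z - Z = 796 - 1*(-2762) = 796 + 2762 = 3558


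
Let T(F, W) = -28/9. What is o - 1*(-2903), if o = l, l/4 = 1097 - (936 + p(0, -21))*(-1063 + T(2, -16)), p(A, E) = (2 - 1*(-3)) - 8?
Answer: 11958053/3 ≈ 3.9860e+6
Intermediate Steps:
T(F, W) = -28/9 (T(F, W) = -28*1/9 = -28/9)
p(A, E) = -3 (p(A, E) = (2 + 3) - 8 = 5 - 8 = -3)
l = 11949344/3 (l = 4*(1097 - (936 - 3)*(-1063 - 28/9)) = 4*(1097 - 933*(-9595)/9) = 4*(1097 - 1*(-2984045/3)) = 4*(1097 + 2984045/3) = 4*(2987336/3) = 11949344/3 ≈ 3.9831e+6)
o = 11949344/3 ≈ 3.9831e+6
o - 1*(-2903) = 11949344/3 - 1*(-2903) = 11949344/3 + 2903 = 11958053/3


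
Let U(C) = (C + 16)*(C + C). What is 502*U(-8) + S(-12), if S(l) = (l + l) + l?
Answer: -64292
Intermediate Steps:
U(C) = 2*C*(16 + C) (U(C) = (16 + C)*(2*C) = 2*C*(16 + C))
S(l) = 3*l (S(l) = 2*l + l = 3*l)
502*U(-8) + S(-12) = 502*(2*(-8)*(16 - 8)) + 3*(-12) = 502*(2*(-8)*8) - 36 = 502*(-128) - 36 = -64256 - 36 = -64292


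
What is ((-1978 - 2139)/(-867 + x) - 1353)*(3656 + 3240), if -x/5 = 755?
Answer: -21641403032/2321 ≈ -9.3242e+6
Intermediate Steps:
x = -3775 (x = -5*755 = -3775)
((-1978 - 2139)/(-867 + x) - 1353)*(3656 + 3240) = ((-1978 - 2139)/(-867 - 3775) - 1353)*(3656 + 3240) = (-4117/(-4642) - 1353)*6896 = (-4117*(-1/4642) - 1353)*6896 = (4117/4642 - 1353)*6896 = -6276509/4642*6896 = -21641403032/2321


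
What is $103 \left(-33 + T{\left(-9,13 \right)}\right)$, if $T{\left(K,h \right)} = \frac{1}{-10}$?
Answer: $- \frac{34093}{10} \approx -3409.3$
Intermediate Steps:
$T{\left(K,h \right)} = - \frac{1}{10}$
$103 \left(-33 + T{\left(-9,13 \right)}\right) = 103 \left(-33 - \frac{1}{10}\right) = 103 \left(- \frac{331}{10}\right) = - \frac{34093}{10}$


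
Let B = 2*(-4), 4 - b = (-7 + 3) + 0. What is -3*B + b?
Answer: 32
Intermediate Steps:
b = 8 (b = 4 - ((-7 + 3) + 0) = 4 - (-4 + 0) = 4 - 1*(-4) = 4 + 4 = 8)
B = -8
-3*B + b = -3*(-8) + 8 = 24 + 8 = 32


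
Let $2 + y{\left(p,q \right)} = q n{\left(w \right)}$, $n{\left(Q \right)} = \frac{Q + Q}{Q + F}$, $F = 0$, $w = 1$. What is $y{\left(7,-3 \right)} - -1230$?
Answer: $1222$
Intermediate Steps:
$n{\left(Q \right)} = 2$ ($n{\left(Q \right)} = \frac{Q + Q}{Q + 0} = \frac{2 Q}{Q} = 2$)
$y{\left(p,q \right)} = -2 + 2 q$ ($y{\left(p,q \right)} = -2 + q 2 = -2 + 2 q$)
$y{\left(7,-3 \right)} - -1230 = \left(-2 + 2 \left(-3\right)\right) - -1230 = \left(-2 - 6\right) + 1230 = -8 + 1230 = 1222$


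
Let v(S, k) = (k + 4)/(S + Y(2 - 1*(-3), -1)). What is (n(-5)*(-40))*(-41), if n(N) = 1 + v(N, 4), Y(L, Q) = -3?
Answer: 0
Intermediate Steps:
v(S, k) = (4 + k)/(-3 + S) (v(S, k) = (k + 4)/(S - 3) = (4 + k)/(-3 + S))
n(N) = 1 + 8/(-3 + N) (n(N) = 1 + (4 + 4)/(-3 + N) = 1 + 8/(-3 + N))
(n(-5)*(-40))*(-41) = (((5 - 5)/(-3 - 5))*(-40))*(-41) = ((0/(-8))*(-40))*(-41) = (-⅛*0*(-40))*(-41) = (0*(-40))*(-41) = 0*(-41) = 0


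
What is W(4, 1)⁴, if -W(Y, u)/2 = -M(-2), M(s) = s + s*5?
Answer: 331776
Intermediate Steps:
M(s) = 6*s (M(s) = s + 5*s = 6*s)
W(Y, u) = -24 (W(Y, u) = -(-2)*6*(-2) = -(-2)*(-12) = -2*12 = -24)
W(4, 1)⁴ = (-24)⁴ = 331776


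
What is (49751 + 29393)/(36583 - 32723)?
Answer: 19786/965 ≈ 20.504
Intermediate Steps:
(49751 + 29393)/(36583 - 32723) = 79144/3860 = 79144*(1/3860) = 19786/965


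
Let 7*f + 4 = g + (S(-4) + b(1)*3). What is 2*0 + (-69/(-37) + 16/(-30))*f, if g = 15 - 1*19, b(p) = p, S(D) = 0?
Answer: -739/777 ≈ -0.95109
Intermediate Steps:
g = -4 (g = 15 - 19 = -4)
f = -5/7 (f = -4/7 + (-4 + (0 + 1*3))/7 = -4/7 + (-4 + (0 + 3))/7 = -4/7 + (-4 + 3)/7 = -4/7 + (⅐)*(-1) = -4/7 - ⅐ = -5/7 ≈ -0.71429)
2*0 + (-69/(-37) + 16/(-30))*f = 2*0 + (-69/(-37) + 16/(-30))*(-5/7) = 0 + (-69*(-1/37) + 16*(-1/30))*(-5/7) = 0 + (69/37 - 8/15)*(-5/7) = 0 + (739/555)*(-5/7) = 0 - 739/777 = -739/777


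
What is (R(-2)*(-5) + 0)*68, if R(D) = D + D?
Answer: 1360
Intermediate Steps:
R(D) = 2*D
(R(-2)*(-5) + 0)*68 = ((2*(-2))*(-5) + 0)*68 = (-4*(-5) + 0)*68 = (20 + 0)*68 = 20*68 = 1360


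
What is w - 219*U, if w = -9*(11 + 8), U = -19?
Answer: 3990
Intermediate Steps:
w = -171 (w = -9*19 = -171)
w - 219*U = -171 - 219*(-19) = -171 + 4161 = 3990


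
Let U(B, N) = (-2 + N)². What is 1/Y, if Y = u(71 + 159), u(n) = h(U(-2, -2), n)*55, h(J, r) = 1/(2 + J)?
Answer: 18/55 ≈ 0.32727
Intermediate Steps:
u(n) = 55/18 (u(n) = 55/(2 + (-2 - 2)²) = 55/(2 + (-4)²) = 55/(2 + 16) = 55/18)
Y = 55/18 ≈ 3.0556
1/Y = 1/(55/18) = 18/55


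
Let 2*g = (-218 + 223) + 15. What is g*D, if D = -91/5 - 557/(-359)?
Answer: -59768/359 ≈ -166.48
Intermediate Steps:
g = 10 (g = ((-218 + 223) + 15)/2 = (5 + 15)/2 = (½)*20 = 10)
D = -29884/1795 (D = -91*⅕ - 557*(-1/359) = -91/5 + 557/359 = -29884/1795 ≈ -16.648)
g*D = 10*(-29884/1795) = -59768/359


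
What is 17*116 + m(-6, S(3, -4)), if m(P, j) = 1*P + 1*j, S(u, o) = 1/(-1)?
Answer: 1965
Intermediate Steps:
S(u, o) = -1
m(P, j) = P + j
17*116 + m(-6, S(3, -4)) = 17*116 + (-6 - 1) = 1972 - 7 = 1965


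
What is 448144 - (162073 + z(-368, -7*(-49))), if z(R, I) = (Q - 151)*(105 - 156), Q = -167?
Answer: 269853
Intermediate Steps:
z(R, I) = 16218 (z(R, I) = (-167 - 151)*(105 - 156) = -318*(-51) = 16218)
448144 - (162073 + z(-368, -7*(-49))) = 448144 - (162073 + 16218) = 448144 - 1*178291 = 448144 - 178291 = 269853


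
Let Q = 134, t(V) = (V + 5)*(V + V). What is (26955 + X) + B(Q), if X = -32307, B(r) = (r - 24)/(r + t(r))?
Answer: -100044881/18693 ≈ -5352.0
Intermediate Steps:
t(V) = 2*V*(5 + V) (t(V) = (5 + V)*(2*V) = 2*V*(5 + V))
B(r) = (-24 + r)/(r + 2*r*(5 + r)) (B(r) = (r - 24)/(r + 2*r*(5 + r)) = (-24 + r)/(r + 2*r*(5 + r)))
(26955 + X) + B(Q) = (26955 - 32307) + (-24 + 134)/(134*(11 + 2*134)) = -5352 + (1/134)*110/(11 + 268) = -5352 + (1/134)*110/279 = -5352 + (1/134)*(1/279)*110 = -5352 + 55/18693 = -100044881/18693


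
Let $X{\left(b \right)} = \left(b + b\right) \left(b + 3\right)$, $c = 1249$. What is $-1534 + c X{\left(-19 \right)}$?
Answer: $757858$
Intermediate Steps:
$X{\left(b \right)} = 2 b \left(3 + b\right)$
$-1534 + c X{\left(-19 \right)} = -1534 + 1249 \cdot 2 \left(-19\right) \left(3 - 19\right) = -1534 + 1249 \cdot 2 \left(-19\right) \left(-16\right) = -1534 + 1249 \cdot 608 = -1534 + 759392 = 757858$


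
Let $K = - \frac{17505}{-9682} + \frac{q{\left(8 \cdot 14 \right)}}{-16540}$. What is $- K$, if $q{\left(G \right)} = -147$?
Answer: $- \frac{145477977}{80070140} \approx -1.8169$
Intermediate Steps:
$K = \frac{145477977}{80070140}$ ($K = - \frac{17505}{-9682} - \frac{147}{-16540} = \left(-17505\right) \left(- \frac{1}{9682}\right) - - \frac{147}{16540} = \frac{17505}{9682} + \frac{147}{16540} = \frac{145477977}{80070140} \approx 1.8169$)
$- K = \left(-1\right) \frac{145477977}{80070140} = - \frac{145477977}{80070140}$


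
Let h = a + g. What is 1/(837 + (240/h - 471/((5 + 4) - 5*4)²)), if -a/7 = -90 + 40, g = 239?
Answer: 71269/59403774 ≈ 0.0011997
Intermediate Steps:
a = 350 (a = -7*(-90 + 40) = -7*(-50) = 350)
h = 589 (h = 350 + 239 = 589)
1/(837 + (240/h - 471/((5 + 4) - 5*4)²)) = 1/(837 + (240/589 - 471/((5 + 4) - 5*4)²)) = 1/(837 + (240*(1/589) - 471/(9 - 20)²)) = 1/(837 + (240/589 - 471/((-11)²))) = 1/(837 + (240/589 - 471/121)) = 1/(837 - 248379/71269) = 1/(59403774/71269) = 71269/59403774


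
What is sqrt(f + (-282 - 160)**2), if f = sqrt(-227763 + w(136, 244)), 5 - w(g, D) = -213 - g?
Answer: sqrt(195364 + 7*I*sqrt(4641)) ≈ 442.0 + 0.5395*I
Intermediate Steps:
w(g, D) = 218 + g (w(g, D) = 5 - (-213 - g) = 5 + (213 + g) = 218 + g)
f = 7*I*sqrt(4641) (f = sqrt(-227763 + (218 + 136)) = sqrt(-227763 + 354) = sqrt(-227409) = 7*I*sqrt(4641) ≈ 476.87*I)
sqrt(f + (-282 - 160)**2) = sqrt(7*I*sqrt(4641) + (-282 - 160)**2) = sqrt(7*I*sqrt(4641) + (-442)**2) = sqrt(7*I*sqrt(4641) + 195364) = sqrt(195364 + 7*I*sqrt(4641))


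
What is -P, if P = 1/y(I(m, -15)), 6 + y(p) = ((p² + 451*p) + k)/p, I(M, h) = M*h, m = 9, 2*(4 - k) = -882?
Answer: -27/8281 ≈ -0.0032605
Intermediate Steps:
k = 445 (k = 4 - ½*(-882) = 4 + 441 = 445)
y(p) = -6 + (445 + p² + 451*p)/p (y(p) = -6 + ((p² + 451*p) + 445)/p = -6 + (445 + p² + 451*p)/p)
P = 27/8281 (P = 1/(445 + 9*(-15) + 445/((9*(-15)))) = 1/(445 - 135 + 445/(-135)) = 1/(445 - 135 + 445*(-1/135)) = 1/(445 - 135 - 89/27) = 1/(8281/27) = 27/8281 ≈ 0.0032605)
-P = -1*27/8281 = -27/8281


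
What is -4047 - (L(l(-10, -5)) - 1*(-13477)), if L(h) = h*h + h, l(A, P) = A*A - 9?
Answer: -25896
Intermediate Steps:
l(A, P) = -9 + A**2 (l(A, P) = A**2 - 9 = -9 + A**2)
L(h) = h + h**2 (L(h) = h**2 + h = h + h**2)
-4047 - (L(l(-10, -5)) - 1*(-13477)) = -4047 - ((-9 + (-10)**2)*(1 + (-9 + (-10)**2)) - 1*(-13477)) = -4047 - ((-9 + 100)*(1 + (-9 + 100)) + 13477) = -4047 - (91*(1 + 91) + 13477) = -4047 - (91*92 + 13477) = -4047 - (8372 + 13477) = -4047 - 1*21849 = -4047 - 21849 = -25896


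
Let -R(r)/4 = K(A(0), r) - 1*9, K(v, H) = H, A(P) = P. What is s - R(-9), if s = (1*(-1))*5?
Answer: -77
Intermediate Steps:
s = -5 (s = -1*5 = -5)
R(r) = 36 - 4*r (R(r) = -4*(r - 1*9) = -4*(r - 9) = -4*(-9 + r) = 36 - 4*r)
s - R(-9) = -5 - (36 - 4*(-9)) = -5 - (36 + 36) = -5 - 1*72 = -5 - 72 = -77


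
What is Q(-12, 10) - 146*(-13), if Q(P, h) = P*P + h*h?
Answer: 2142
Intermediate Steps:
Q(P, h) = P**2 + h**2
Q(-12, 10) - 146*(-13) = ((-12)**2 + 10**2) - 146*(-13) = (144 + 100) + 1898 = 244 + 1898 = 2142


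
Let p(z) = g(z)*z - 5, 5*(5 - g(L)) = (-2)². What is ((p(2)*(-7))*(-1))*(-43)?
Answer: -5117/5 ≈ -1023.4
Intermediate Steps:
g(L) = 21/5 (g(L) = 5 - ⅕*(-2)² = 5 - ⅕*4 = 5 - ⅘ = 21/5)
p(z) = -5 + 21*z/5 (p(z) = 21*z/5 - 5 = -5 + 21*z/5)
((p(2)*(-7))*(-1))*(-43) = (((-5 + (21/5)*2)*(-7))*(-1))*(-43) = (((-5 + 42/5)*(-7))*(-1))*(-43) = (((17/5)*(-7))*(-1))*(-43) = -119/5*(-1)*(-43) = (119/5)*(-43) = -5117/5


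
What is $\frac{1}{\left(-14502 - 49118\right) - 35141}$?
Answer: $- \frac{1}{98761} \approx -1.0125 \cdot 10^{-5}$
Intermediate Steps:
$\frac{1}{\left(-14502 - 49118\right) - 35141} = \frac{1}{-63620 - 35141} = \frac{1}{-98761} = - \frac{1}{98761}$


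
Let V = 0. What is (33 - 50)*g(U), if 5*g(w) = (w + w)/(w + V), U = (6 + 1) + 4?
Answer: -34/5 ≈ -6.8000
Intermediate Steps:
U = 11 (U = 7 + 4 = 11)
g(w) = ⅖ (g(w) = ((w + w)/(w + 0))/5 = ((2*w)/w)/5 = (⅕)*2 = ⅖)
(33 - 50)*g(U) = (33 - 50)*(⅖) = -17*⅖ = -34/5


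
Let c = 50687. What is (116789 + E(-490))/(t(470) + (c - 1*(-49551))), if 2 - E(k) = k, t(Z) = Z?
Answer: 117281/100708 ≈ 1.1646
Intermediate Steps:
E(k) = 2 - k
(116789 + E(-490))/(t(470) + (c - 1*(-49551))) = (116789 + (2 - 1*(-490)))/(470 + (50687 - 1*(-49551))) = (116789 + (2 + 490))/(470 + (50687 + 49551)) = (116789 + 492)/(470 + 100238) = 117281/100708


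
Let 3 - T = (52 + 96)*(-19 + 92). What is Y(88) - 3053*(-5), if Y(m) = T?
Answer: 4464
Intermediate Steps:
T = -10801 (T = 3 - (52 + 96)*(-19 + 92) = 3 - 148*73 = 3 - 1*10804 = 3 - 10804 = -10801)
Y(m) = -10801
Y(88) - 3053*(-5) = -10801 - 3053*(-5) = -10801 - 1*(-15265) = -10801 + 15265 = 4464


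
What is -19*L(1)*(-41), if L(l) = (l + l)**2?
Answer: 3116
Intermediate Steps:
L(l) = 4*l**2 (L(l) = (2*l)**2 = 4*l**2)
-19*L(1)*(-41) = -76*1**2*(-41) = -76*(-41) = 3116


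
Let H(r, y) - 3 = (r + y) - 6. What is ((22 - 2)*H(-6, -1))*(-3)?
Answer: 600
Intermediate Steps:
H(r, y) = -3 + r + y (H(r, y) = 3 + ((r + y) - 6) = 3 + (-6 + r + y) = -3 + r + y)
((22 - 2)*H(-6, -1))*(-3) = ((22 - 2)*(-3 - 6 - 1))*(-3) = (20*(-10))*(-3) = -200*(-3) = 600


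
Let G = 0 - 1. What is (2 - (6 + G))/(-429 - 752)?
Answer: 3/1181 ≈ 0.0025402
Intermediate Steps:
G = -1
(2 - (6 + G))/(-429 - 752) = (2 - (6 - 1))/(-429 - 752) = (2 - 1*5)/(-1181) = -(2 - 5)/1181 = -1/1181*(-3) = 3/1181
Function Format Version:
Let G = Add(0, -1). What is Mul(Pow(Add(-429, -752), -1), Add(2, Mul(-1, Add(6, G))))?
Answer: Rational(3, 1181) ≈ 0.0025402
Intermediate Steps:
G = -1
Mul(Pow(Add(-429, -752), -1), Add(2, Mul(-1, Add(6, G)))) = Mul(Pow(Add(-429, -752), -1), Add(2, Mul(-1, Add(6, -1)))) = Mul(Pow(-1181, -1), Add(2, Mul(-1, 5))) = Mul(Rational(-1, 1181), Add(2, -5)) = Mul(Rational(-1, 1181), -3) = Rational(3, 1181)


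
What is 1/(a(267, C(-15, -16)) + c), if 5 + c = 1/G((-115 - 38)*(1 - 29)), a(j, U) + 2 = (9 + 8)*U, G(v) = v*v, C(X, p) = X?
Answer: -18352656/4808395871 ≈ -0.0038168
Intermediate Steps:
G(v) = v**2
a(j, U) = -2 + 17*U (a(j, U) = -2 + (9 + 8)*U = -2 + 17*U)
c = -91763279/18352656 (c = -5 + 1/(((-115 - 38)*(1 - 29))**2) = -5 + 1/((-153*(-28))**2) = -5 + 1/(4284**2) = -5 + 1/18352656 = -91763279/18352656 ≈ -5.0000)
1/(a(267, C(-15, -16)) + c) = 1/((-2 + 17*(-15)) - 91763279/18352656) = 1/((-2 - 255) - 91763279/18352656) = 1/(-257 - 91763279/18352656) = 1/(-4808395871/18352656) = -18352656/4808395871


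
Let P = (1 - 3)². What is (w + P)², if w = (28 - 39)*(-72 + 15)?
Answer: 398161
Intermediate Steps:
P = 4 (P = (-2)² = 4)
w = 627 (w = -11*(-57) = 627)
(w + P)² = (627 + 4)² = 631² = 398161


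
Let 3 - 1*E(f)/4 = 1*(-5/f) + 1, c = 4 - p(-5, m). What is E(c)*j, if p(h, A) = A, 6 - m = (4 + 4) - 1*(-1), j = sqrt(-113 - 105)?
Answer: 76*I*sqrt(218)/7 ≈ 160.3*I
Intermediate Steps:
j = I*sqrt(218) (j = sqrt(-218) = I*sqrt(218) ≈ 14.765*I)
m = -3 (m = 6 - ((4 + 4) - 1*(-1)) = 6 - (8 + 1) = 6 - 1*9 = 6 - 9 = -3)
c = 7 (c = 4 - 1*(-3) = 4 + 3 = 7)
E(f) = 8 + 20/f (E(f) = 12 - 4*(1*(-5/f) + 1) = 12 - 4*(-5/f + 1) = 12 - 4*(1 - 5/f) = 12 + (-4 + 20/f) = 8 + 20/f)
E(c)*j = (8 + 20/7)*(I*sqrt(218)) = 76*(I*sqrt(218))/7 = 76*I*sqrt(218)/7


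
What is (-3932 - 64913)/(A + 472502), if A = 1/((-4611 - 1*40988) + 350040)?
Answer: -20959240645/143848981383 ≈ -0.14570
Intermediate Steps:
A = 1/304441 (A = 1/((-4611 - 40988) + 350040) = 1/(-45599 + 350040) = 1/304441 ≈ 3.2847e-6)
(-3932 - 64913)/(A + 472502) = (-3932 - 64913)/(1/304441 + 472502) = -68845/143848981383/304441 = -68845*304441/143848981383 = -20959240645/143848981383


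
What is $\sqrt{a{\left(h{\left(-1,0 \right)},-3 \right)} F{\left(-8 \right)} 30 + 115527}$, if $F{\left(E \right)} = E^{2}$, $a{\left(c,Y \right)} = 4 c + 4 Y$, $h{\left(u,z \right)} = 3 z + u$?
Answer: $9 \sqrt{1047} \approx 291.22$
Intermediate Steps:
$h{\left(u,z \right)} = u + 3 z$
$a{\left(c,Y \right)} = 4 Y + 4 c$
$\sqrt{a{\left(h{\left(-1,0 \right)},-3 \right)} F{\left(-8 \right)} 30 + 115527} = \sqrt{\left(4 \left(-3\right) + 4 \left(-1 + 3 \cdot 0\right)\right) \left(-8\right)^{2} \cdot 30 + 115527} = \sqrt{\left(-12 + 4 \left(-1 + 0\right)\right) 64 \cdot 30 + 115527} = \sqrt{\left(-12 + 4 \left(-1\right)\right) 64 \cdot 30 + 115527} = \sqrt{\left(-12 - 4\right) 64 \cdot 30 + 115527} = \sqrt{\left(-16\right) 64 \cdot 30 + 115527} = \sqrt{\left(-1024\right) 30 + 115527} = \sqrt{-30720 + 115527} = \sqrt{84807} = 9 \sqrt{1047}$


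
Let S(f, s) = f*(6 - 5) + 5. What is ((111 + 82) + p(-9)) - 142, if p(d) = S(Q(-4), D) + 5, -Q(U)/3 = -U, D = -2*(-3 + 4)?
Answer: 49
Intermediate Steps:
D = -2 (D = -2*1 = -2)
Q(U) = 3*U (Q(U) = -(-3)*U = 3*U)
S(f, s) = 5 + f (S(f, s) = f*1 + 5 = f + 5 = 5 + f)
p(d) = -2 (p(d) = (5 + 3*(-4)) + 5 = (5 - 12) + 5 = -7 + 5 = -2)
((111 + 82) + p(-9)) - 142 = ((111 + 82) - 2) - 142 = (193 - 2) - 142 = 191 - 142 = 49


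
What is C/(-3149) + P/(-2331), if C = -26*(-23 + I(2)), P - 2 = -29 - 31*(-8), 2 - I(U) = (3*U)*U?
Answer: -2695927/7340319 ≈ -0.36728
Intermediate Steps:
I(U) = 2 - 3*U² (I(U) = 2 - 3*U*U = 2 - 3*U²)
P = 221 (P = 2 + (-29 - 31*(-8)) = 2 + (-29 + 248) = 2 + 219 = 221)
C = 858 (C = -26*(-23 + (2 - 3*2²)) = -26*(-23 + (2 - 3*4)) = -26*(-23 + (2 - 12)) = -26*(-23 - 10) = -26*(-33) = 858)
C/(-3149) + P/(-2331) = 858/(-3149) + 221/(-2331) = 858*(-1/3149) + 221*(-1/2331) = -858/3149 - 221/2331 = -2695927/7340319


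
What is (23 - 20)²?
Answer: 9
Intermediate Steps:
(23 - 20)² = 3² = 9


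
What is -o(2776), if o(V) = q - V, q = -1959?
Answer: 4735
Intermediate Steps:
o(V) = -1959 - V
-o(2776) = -(-1959 - 1*2776) = -(-1959 - 2776) = -1*(-4735) = 4735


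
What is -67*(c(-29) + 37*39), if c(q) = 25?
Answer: -98356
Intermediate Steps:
-67*(c(-29) + 37*39) = -67*(25 + 37*39) = -67*(25 + 1443) = -67*1468 = -98356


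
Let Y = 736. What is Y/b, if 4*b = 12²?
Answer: 184/9 ≈ 20.444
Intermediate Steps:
b = 36 (b = (¼)*12² = (¼)*144 = 36)
Y/b = 736/36 = 736*(1/36) = 184/9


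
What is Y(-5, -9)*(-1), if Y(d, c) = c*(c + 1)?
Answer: -72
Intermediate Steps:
Y(d, c) = c*(1 + c)
Y(-5, -9)*(-1) = -9*(1 - 9)*(-1) = -9*(-8)*(-1) = 72*(-1) = -72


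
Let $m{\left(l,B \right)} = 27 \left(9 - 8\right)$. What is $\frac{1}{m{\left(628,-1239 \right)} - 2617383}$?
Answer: $- \frac{1}{2617356} \approx -3.8207 \cdot 10^{-7}$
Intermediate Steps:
$m{\left(l,B \right)} = 27$ ($m{\left(l,B \right)} = 27 \cdot 1 = 27$)
$\frac{1}{m{\left(628,-1239 \right)} - 2617383} = \frac{1}{27 - 2617383} = \frac{1}{-2617356} = - \frac{1}{2617356}$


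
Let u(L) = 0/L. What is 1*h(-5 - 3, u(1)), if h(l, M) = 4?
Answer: 4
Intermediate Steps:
u(L) = 0
1*h(-5 - 3, u(1)) = 1*4 = 4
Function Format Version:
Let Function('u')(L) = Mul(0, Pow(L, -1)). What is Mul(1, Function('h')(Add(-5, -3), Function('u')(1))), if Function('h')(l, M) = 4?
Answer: 4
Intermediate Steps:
Function('u')(L) = 0
Mul(1, Function('h')(Add(-5, -3), Function('u')(1))) = Mul(1, 4) = 4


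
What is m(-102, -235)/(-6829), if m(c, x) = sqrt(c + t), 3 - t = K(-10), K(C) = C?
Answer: -I*sqrt(89)/6829 ≈ -0.0013815*I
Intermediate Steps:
t = 13 (t = 3 - 1*(-10) = 3 + 10 = 13)
m(c, x) = sqrt(13 + c) (m(c, x) = sqrt(c + 13) = sqrt(13 + c))
m(-102, -235)/(-6829) = sqrt(13 - 102)/(-6829) = sqrt(-89)*(-1/6829) = (I*sqrt(89))*(-1/6829) = -I*sqrt(89)/6829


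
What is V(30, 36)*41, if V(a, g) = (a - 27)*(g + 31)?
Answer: 8241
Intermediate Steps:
V(a, g) = (-27 + a)*(31 + g)
V(30, 36)*41 = (-837 - 27*36 + 31*30 + 30*36)*41 = (-837 - 972 + 930 + 1080)*41 = 201*41 = 8241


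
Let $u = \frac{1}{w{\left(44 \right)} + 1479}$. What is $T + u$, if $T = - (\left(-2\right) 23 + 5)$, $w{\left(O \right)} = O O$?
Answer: $\frac{140016}{3415} \approx 41.0$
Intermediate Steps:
$w{\left(O \right)} = O^{2}$
$T = 41$ ($T = - (-46 + 5) = \left(-1\right) \left(-41\right) = 41$)
$u = \frac{1}{3415}$ ($u = \frac{1}{44^{2} + 1479} = \frac{1}{1936 + 1479} = \frac{1}{3415} \approx 0.00029283$)
$T + u = 41 + \frac{1}{3415} = \frac{140016}{3415}$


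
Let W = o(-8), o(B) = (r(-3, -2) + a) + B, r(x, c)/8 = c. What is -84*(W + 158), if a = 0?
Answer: -11256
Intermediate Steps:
r(x, c) = 8*c
o(B) = -16 + B (o(B) = (8*(-2) + 0) + B = (-16 + 0) + B = -16 + B)
W = -24 (W = -16 - 8 = -24)
-84*(W + 158) = -84*(-24 + 158) = -84*134 = -11256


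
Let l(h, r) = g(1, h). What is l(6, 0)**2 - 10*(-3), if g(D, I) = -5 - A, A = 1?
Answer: 66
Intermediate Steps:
g(D, I) = -6 (g(D, I) = -5 - 1*1 = -5 - 1 = -6)
l(h, r) = -6
l(6, 0)**2 - 10*(-3) = (-6)**2 - 10*(-3) = 36 + 30 = 66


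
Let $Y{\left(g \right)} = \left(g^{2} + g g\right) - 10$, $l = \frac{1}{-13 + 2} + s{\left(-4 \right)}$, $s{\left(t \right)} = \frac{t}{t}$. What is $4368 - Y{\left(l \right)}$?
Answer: $\frac{529538}{121} \approx 4376.3$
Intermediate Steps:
$s{\left(t \right)} = 1$
$l = \frac{10}{11}$ ($l = \frac{1}{-13 + 2} + 1 = \frac{1}{-11} + 1 = - \frac{1}{11} + 1 = \frac{10}{11} \approx 0.90909$)
$Y{\left(g \right)} = -10 + 2 g^{2}$ ($Y{\left(g \right)} = \left(g^{2} + g^{2}\right) - 10 = 2 g^{2} - 10 = -10 + 2 g^{2}$)
$4368 - Y{\left(l \right)} = 4368 - \left(-10 + 2 \left(\frac{10}{11}\right)^{2}\right) = 4368 - \left(-10 + 2 \cdot \frac{100}{121}\right) = 4368 - \left(-10 + \frac{200}{121}\right) = 4368 - - \frac{1010}{121} = 4368 + \frac{1010}{121} = \frac{529538}{121}$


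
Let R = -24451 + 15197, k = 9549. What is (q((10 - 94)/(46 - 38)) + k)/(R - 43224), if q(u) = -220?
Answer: -491/2762 ≈ -0.17777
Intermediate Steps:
R = -9254
(q((10 - 94)/(46 - 38)) + k)/(R - 43224) = (-220 + 9549)/(-9254 - 43224) = 9329/(-52478) = 9329*(-1/52478) = -491/2762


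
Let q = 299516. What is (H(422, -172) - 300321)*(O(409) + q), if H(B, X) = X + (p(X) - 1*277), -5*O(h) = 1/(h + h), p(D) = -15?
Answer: -73693554548923/818 ≈ -9.0090e+10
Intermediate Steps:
O(h) = -1/(10*h) (O(h) = -1/(5*(h + h)) = -1/(2*h)/5 = -1/(10*h))
H(B, X) = -292 + X (H(B, X) = X + (-15 - 1*277) = X + (-15 - 277) = X - 292 = -292 + X)
(H(422, -172) - 300321)*(O(409) + q) = ((-292 - 172) - 300321)*(-1/10/409 + 299516) = (-464 - 300321)*(-1/10*1/409 + 299516) = -300785*(-1/4090 + 299516) = -300785*1225020439/4090 = -73693554548923/818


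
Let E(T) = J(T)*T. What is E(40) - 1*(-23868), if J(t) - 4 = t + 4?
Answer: 25788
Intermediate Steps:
J(t) = 8 + t (J(t) = 4 + (t + 4) = 4 + (4 + t) = 8 + t)
E(T) = T*(8 + T) (E(T) = (8 + T)*T = T*(8 + T))
E(40) - 1*(-23868) = 40*(8 + 40) - 1*(-23868) = 40*48 + 23868 = 1920 + 23868 = 25788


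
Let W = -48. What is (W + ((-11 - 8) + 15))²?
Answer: 2704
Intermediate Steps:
(W + ((-11 - 8) + 15))² = (-48 + ((-11 - 8) + 15))² = (-48 + (-19 + 15))² = (-48 - 4)² = (-52)² = 2704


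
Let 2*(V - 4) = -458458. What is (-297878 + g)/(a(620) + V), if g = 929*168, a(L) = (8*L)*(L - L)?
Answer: 141806/229225 ≈ 0.61863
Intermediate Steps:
V = -229225 (V = 4 + (½)*(-458458) = 4 - 229229 = -229225)
a(L) = 0 (a(L) = (8*L)*0 = 0)
g = 156072
(-297878 + g)/(a(620) + V) = (-297878 + 156072)/(0 - 229225) = -141806/(-229225) = -141806*(-1/229225) = 141806/229225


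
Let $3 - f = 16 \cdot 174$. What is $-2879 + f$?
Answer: $-5660$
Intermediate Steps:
$f = -2781$ ($f = 3 - 16 \cdot 174 = 3 - 2784 = -2781$)
$-2879 + f = -2879 - 2781 = -5660$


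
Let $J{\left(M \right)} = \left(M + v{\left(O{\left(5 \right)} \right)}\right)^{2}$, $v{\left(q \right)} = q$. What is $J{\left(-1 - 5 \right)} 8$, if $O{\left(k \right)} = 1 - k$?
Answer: $800$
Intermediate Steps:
$J{\left(M \right)} = \left(-4 + M\right)^{2}$ ($J{\left(M \right)} = \left(M + \left(1 - 5\right)\right)^{2} = \left(M - 4\right)^{2} = \left(-4 + M\right)^{2}$)
$J{\left(-1 - 5 \right)} 8 = \left(-4 - 6\right)^{2} \cdot 8 = \left(-10\right)^{2} \cdot 8 = 100 \cdot 8 = 800$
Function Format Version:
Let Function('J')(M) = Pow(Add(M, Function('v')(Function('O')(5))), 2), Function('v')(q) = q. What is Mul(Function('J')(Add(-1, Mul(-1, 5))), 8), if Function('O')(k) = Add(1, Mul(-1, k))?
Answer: 800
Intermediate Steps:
Function('J')(M) = Pow(Add(-4, M), 2) (Function('J')(M) = Pow(Add(M, Add(1, Mul(-1, 5))), 2) = Pow(Add(M, Add(1, -5)), 2) = Pow(Add(M, -4), 2) = Pow(Add(-4, M), 2))
Mul(Function('J')(Add(-1, Mul(-1, 5))), 8) = Mul(Pow(Add(-4, Add(-1, Mul(-1, 5))), 2), 8) = Mul(Pow(Add(-4, Add(-1, -5)), 2), 8) = Mul(Pow(Add(-4, -6), 2), 8) = Mul(Pow(-10, 2), 8) = Mul(100, 8) = 800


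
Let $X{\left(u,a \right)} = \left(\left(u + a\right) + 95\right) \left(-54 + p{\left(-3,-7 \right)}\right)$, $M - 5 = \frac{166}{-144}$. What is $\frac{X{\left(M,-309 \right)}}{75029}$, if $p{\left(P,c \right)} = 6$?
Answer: $\frac{30262}{225087} \approx 0.13445$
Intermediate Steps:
$M = \frac{277}{72}$ ($M = 5 + \frac{166}{-144} = 5 + 166 \left(- \frac{1}{144}\right) = 5 - \frac{83}{72} = \frac{277}{72} \approx 3.8472$)
$X{\left(u,a \right)} = -4560 - 48 a - 48 u$ ($X{\left(u,a \right)} = \left(\left(u + a\right) + 95\right) \left(-54 + 6\right) = \left(\left(a + u\right) + 95\right) \left(-48\right) = \left(95 + a + u\right) \left(-48\right) = -4560 - 48 a - 48 u$)
$\frac{X{\left(M,-309 \right)}}{75029} = \frac{-4560 - -14832 - \frac{554}{3}}{75029} = \left(-4560 + 14832 - \frac{554}{3}\right) \frac{1}{75029} = \frac{30262}{3} \cdot \frac{1}{75029} = \frac{30262}{225087}$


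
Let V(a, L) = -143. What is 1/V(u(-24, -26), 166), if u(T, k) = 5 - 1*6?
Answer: -1/143 ≈ -0.0069930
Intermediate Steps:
u(T, k) = -1 (u(T, k) = 5 - 6 = -1)
1/V(u(-24, -26), 166) = 1/(-143) = -1/143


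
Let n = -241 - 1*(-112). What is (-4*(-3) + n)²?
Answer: 13689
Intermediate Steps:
n = -129 (n = -241 + 112 = -129)
(-4*(-3) + n)² = (-4*(-3) - 129)² = (12 - 129)² = (-117)² = 13689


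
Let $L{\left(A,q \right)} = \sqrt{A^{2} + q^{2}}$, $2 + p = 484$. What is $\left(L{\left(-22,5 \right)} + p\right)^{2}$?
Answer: $\left(482 + \sqrt{509}\right)^{2} \approx 2.5458 \cdot 10^{5}$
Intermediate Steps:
$p = 482$ ($p = -2 + 484 = 482$)
$\left(L{\left(-22,5 \right)} + p\right)^{2} = \left(\sqrt{\left(-22\right)^{2} + 5^{2}} + 482\right)^{2} = \left(\sqrt{484 + 25} + 482\right)^{2} = \left(\sqrt{509} + 482\right)^{2} = \left(482 + \sqrt{509}\right)^{2}$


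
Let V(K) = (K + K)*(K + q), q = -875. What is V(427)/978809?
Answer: -382592/978809 ≈ -0.39087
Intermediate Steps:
V(K) = 2*K*(-875 + K) (V(K) = (K + K)*(K - 875) = (2*K)*(-875 + K) = 2*K*(-875 + K))
V(427)/978809 = (2*427*(-875 + 427))/978809 = (2*427*(-448))*(1/978809) = -382592*1/978809 = -382592/978809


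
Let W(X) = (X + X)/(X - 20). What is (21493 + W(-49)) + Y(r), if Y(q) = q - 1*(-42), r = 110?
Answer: 1493603/69 ≈ 21646.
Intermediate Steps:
W(X) = 2*X/(-20 + X) (W(X) = (2*X)/(-20 + X) = 2*X/(-20 + X))
Y(q) = 42 + q (Y(q) = q + 42 = 42 + q)
(21493 + W(-49)) + Y(r) = (21493 + 2*(-49)/(-20 - 49)) + (42 + 110) = (21493 + 2*(-49)/(-69)) + 152 = (21493 + 2*(-49)*(-1/69)) + 152 = (21493 + 98/69) + 152 = 1483115/69 + 152 = 1493603/69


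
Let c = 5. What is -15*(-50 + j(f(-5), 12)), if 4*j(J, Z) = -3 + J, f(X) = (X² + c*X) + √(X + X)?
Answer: 3045/4 - 15*I*√10/4 ≈ 761.25 - 11.859*I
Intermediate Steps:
f(X) = X² + 5*X + √2*√X (f(X) = (X² + 5*X) + √(X + X) = (X² + 5*X) + √(2*X) = (X² + 5*X) + √2*√X = X² + 5*X + √2*√X)
j(J, Z) = -¾ + J/4 (j(J, Z) = (-3 + J)/4 = -¾ + J/4)
-15*(-50 + j(f(-5), 12)) = -15*(-50 + (-¾ + ((-5)² + 5*(-5) + √2*√(-5))/4)) = -15*(-50 + (-¾ + (25 - 25 + √2*(I*√5))/4)) = -15*(-50 + (-¾ + (25 - 25 + I*√10)/4)) = -15*(-50 + (-¾ + (I*√10)/4)) = -15*(-50 + (-¾ + I*√10/4)) = -15*(-203/4 + I*√10/4) = 3045/4 - 15*I*√10/4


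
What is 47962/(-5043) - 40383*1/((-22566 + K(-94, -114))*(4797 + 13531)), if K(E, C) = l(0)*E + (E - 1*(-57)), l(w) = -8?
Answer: -19207864057667/2019646500504 ≈ -9.5105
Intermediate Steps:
K(E, C) = 57 - 7*E (K(E, C) = -8*E + (E - 1*(-57)) = -8*E + (E + 57) = -8*E + (57 + E) = 57 - 7*E)
47962/(-5043) - 40383*1/((-22566 + K(-94, -114))*(4797 + 13531)) = 47962/(-5043) - 40383*1/((-22566 + (57 - 7*(-94)))*(4797 + 13531)) = 47962*(-1/5043) - 40383*1/(18328*(-22566 + (57 + 658))) = -47962/5043 - 40383*1/(18328*(-22566 + 715)) = -47962/5043 - 40383/((-21851*18328)) = -47962/5043 - 40383/(-400485128) = -47962/5043 - 40383*(-1/400485128) = -47962/5043 + 40383/400485128 = -19207864057667/2019646500504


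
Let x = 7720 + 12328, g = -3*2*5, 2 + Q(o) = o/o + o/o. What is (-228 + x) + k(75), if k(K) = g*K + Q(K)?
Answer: 17570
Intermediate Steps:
Q(o) = 0 (Q(o) = -2 + (o/o + o/o) = -2 + (1 + 1) = -2 + 2 = 0)
g = -30 (g = -6*5 = -30)
k(K) = -30*K (k(K) = -30*K + 0 = -30*K)
x = 20048
(-228 + x) + k(75) = (-228 + 20048) - 30*75 = 19820 - 2250 = 17570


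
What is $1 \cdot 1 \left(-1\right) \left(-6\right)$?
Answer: $6$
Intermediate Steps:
$1 \cdot 1 \left(-1\right) \left(-6\right) = 1 \left(-1\right) \left(-6\right) = \left(-1\right) \left(-6\right) = 6$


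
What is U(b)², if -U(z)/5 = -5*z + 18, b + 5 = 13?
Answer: 12100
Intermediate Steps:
b = 8 (b = -5 + 13 = 8)
U(z) = -90 + 25*z (U(z) = -5*(-5*z + 18) = -5*(18 - 5*z) = -90 + 25*z)
U(b)² = (-90 + 25*8)² = (-90 + 200)² = 110² = 12100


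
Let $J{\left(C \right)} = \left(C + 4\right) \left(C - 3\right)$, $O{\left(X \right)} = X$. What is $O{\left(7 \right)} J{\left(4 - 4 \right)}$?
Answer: $-84$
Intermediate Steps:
$J{\left(C \right)} = \left(-3 + C\right) \left(4 + C\right)$ ($J{\left(C \right)} = \left(4 + C\right) \left(-3 + C\right) = \left(-3 + C\right) \left(4 + C\right)$)
$O{\left(7 \right)} J{\left(4 - 4 \right)} = 7 \left(-12 + \left(4 - 4\right) + \left(4 - 4\right)^{2}\right) = 7 \left(-12 + 0 + 0^{2}\right) = 7 \left(-12 + 0 + 0\right) = 7 \left(-12\right) = -84$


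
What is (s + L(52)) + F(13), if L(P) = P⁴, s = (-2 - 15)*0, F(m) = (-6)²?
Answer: 7311652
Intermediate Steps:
F(m) = 36
s = 0 (s = -17*0 = 0)
(s + L(52)) + F(13) = (0 + 52⁴) + 36 = (0 + 7311616) + 36 = 7311616 + 36 = 7311652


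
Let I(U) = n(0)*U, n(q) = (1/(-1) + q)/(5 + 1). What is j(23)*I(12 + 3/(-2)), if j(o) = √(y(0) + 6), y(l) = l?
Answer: -7*√6/4 ≈ -4.2866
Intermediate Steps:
n(q) = -⅙ + q/6 (n(q) = (-1 + q)/6 = (-1 + q)*(⅙) = -⅙ + q/6)
I(U) = -U/6 (I(U) = (-⅙ + (⅙)*0)*U = (-⅙ + 0)*U = -U/6)
j(o) = √6 (j(o) = √(0 + 6) = √6)
j(23)*I(12 + 3/(-2)) = √6*(-(12 + 3/(-2))/6) = √6*(-(12 + 3*(-½))/6) = √6*(-(12 - 3/2)/6) = √6*(-⅙*21/2) = √6*(-7/4) = -7*√6/4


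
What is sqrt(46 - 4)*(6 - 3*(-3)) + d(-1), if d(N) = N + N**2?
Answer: 15*sqrt(42) ≈ 97.211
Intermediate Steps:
sqrt(46 - 4)*(6 - 3*(-3)) + d(-1) = sqrt(46 - 4)*(6 - 3*(-3)) - (1 - 1) = sqrt(42)*(6 + 9) - 1*0 = sqrt(42)*15 + 0 = 15*sqrt(42) + 0 = 15*sqrt(42)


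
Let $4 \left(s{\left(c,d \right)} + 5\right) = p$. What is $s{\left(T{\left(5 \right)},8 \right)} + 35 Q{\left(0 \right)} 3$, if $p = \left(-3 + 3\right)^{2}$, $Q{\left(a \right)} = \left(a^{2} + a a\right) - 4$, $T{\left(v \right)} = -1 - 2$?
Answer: $-425$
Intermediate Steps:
$T{\left(v \right)} = -3$ ($T{\left(v \right)} = -1 - 2 = -3$)
$Q{\left(a \right)} = -4 + 2 a^{2}$ ($Q{\left(a \right)} = \left(a^{2} + a^{2}\right) - 4 = 2 a^{2} - 4 = -4 + 2 a^{2}$)
$p = 0$ ($p = 0^{2} = 0$)
$s{\left(c,d \right)} = -5$ ($s{\left(c,d \right)} = -5 + \frac{1}{4} \cdot 0 = -5 + 0 = -5$)
$s{\left(T{\left(5 \right)},8 \right)} + 35 Q{\left(0 \right)} 3 = -5 + 35 \left(-4 + 2 \cdot 0^{2}\right) 3 = -5 + 35 \left(-4 + 2 \cdot 0\right) 3 = -5 + 35 \left(-4 + 0\right) 3 = -5 + 35 \left(\left(-4\right) 3\right) = -5 + 35 \left(-12\right) = -5 - 420 = -425$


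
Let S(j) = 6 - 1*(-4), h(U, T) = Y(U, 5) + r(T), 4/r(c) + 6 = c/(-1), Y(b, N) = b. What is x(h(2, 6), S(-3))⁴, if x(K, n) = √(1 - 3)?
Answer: 4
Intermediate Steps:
r(c) = 4/(-6 - c) (r(c) = 4/(-6 + c/(-1)) = 4/(-6 + c*(-1)) = 4/(-6 - c))
h(U, T) = U - 4/(6 + T)
S(j) = 10 (S(j) = 6 + 4 = 10)
x(K, n) = I*√2 (x(K, n) = √(-2) = I*√2)
x(h(2, 6), S(-3))⁴ = (I*√2)⁴ = 4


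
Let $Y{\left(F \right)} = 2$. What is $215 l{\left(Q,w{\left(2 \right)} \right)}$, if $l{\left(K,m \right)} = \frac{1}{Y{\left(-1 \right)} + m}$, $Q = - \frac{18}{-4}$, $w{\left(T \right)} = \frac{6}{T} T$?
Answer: $\frac{215}{8} \approx 26.875$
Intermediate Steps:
$w{\left(T \right)} = 6$
$Q = \frac{9}{2}$ ($Q = \left(-18\right) \left(- \frac{1}{4}\right) = \frac{9}{2} \approx 4.5$)
$l{\left(K,m \right)} = \frac{1}{2 + m}$
$215 l{\left(Q,w{\left(2 \right)} \right)} = \frac{215}{2 + 6} = \frac{215}{8}$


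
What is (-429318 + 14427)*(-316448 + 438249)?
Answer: -50534138691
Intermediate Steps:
(-429318 + 14427)*(-316448 + 438249) = -414891*121801 = -50534138691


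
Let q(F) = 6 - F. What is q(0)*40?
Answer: 240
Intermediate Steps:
q(0)*40 = (6 - 1*0)*40 = (6 + 0)*40 = 6*40 = 240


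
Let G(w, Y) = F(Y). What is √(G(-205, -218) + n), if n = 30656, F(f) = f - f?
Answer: 8*√479 ≈ 175.09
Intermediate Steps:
F(f) = 0
G(w, Y) = 0
√(G(-205, -218) + n) = √(0 + 30656) = √30656 = 8*√479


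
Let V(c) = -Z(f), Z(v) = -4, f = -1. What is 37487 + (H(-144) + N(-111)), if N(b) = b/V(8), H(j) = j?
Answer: 149261/4 ≈ 37315.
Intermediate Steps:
V(c) = 4 (V(c) = -1*(-4) = 4)
N(b) = b/4
37487 + (H(-144) + N(-111)) = 37487 + (-144 + (¼)*(-111)) = 37487 + (-144 - 111/4) = 37487 - 687/4 = 149261/4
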